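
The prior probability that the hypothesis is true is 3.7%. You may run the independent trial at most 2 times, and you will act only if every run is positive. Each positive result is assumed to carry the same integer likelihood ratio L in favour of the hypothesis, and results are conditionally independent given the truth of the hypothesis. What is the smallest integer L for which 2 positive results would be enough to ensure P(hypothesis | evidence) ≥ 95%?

23

Prior odds = 0.037/0.963 = 37/963.
Target odds = 0.95/0.05 = 19.
Need L² ≥ 19 ÷ (37/963) = 18297/37.
22² = 484 < 18297/37 ≤ 529 = 23², so L = 23.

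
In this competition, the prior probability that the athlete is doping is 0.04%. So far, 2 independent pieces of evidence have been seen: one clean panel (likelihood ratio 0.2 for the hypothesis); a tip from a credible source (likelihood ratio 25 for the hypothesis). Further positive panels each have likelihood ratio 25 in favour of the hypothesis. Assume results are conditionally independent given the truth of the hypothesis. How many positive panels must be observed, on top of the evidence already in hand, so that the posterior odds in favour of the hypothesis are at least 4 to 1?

3

Prior odds = 0.0004/0.9996 = 1/2499.
Combined Bayes factor of the evidence already in hand = 0.2 × 25 = 5.
Odds after that evidence = (1/2499) × 5 = 5/2499.
Target odds = 4.
Need 25ⁿ ≥ 4 ÷ (5/2499) = 1999.2.
25² = 625 falls short of 1999.2 but 25³ = 15625 reaches it, so n = 3.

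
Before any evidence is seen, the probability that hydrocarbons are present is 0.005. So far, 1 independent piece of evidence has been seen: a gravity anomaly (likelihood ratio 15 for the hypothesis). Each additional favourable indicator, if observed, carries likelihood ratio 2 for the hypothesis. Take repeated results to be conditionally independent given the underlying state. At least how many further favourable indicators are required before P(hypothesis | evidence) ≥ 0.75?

6

Prior odds = 0.005/0.995 = 1/199.
Bayes factor of the evidence already in hand = 15.
Odds after that evidence = (1/199) × 15 = 15/199.
Target odds = 0.75/0.25 = 3.
Need 2ⁿ ≥ 3 ÷ (15/199) = 39.8.
2⁵ = 32 falls short of 39.8 but 2⁶ = 64 reaches it, so n = 6.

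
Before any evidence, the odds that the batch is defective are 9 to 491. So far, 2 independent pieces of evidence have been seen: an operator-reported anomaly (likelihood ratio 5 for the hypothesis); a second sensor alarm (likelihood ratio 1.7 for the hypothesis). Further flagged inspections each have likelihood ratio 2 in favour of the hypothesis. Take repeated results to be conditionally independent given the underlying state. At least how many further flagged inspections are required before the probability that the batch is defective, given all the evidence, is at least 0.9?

6

Prior odds = 9/491.
Combined Bayes factor of the evidence already in hand = 5 × 1.7 = 8.5.
Odds after that evidence = (9/491) × 8.5 = 153/982.
Target odds = 0.9/0.1 = 9.
Need 2ⁿ ≥ 9 ÷ (153/982) = 982/17.
2⁵ = 32 falls short of 982/17 but 2⁶ = 64 reaches it, so n = 6.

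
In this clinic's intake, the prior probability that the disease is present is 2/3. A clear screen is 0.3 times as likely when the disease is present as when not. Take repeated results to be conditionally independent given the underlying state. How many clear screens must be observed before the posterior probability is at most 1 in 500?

6

Prior odds: (2/3) ÷ (1/3) = 2.
Likelihood ratio per clear screen = 0.3.
Target odds: 0.002 ÷ 0.998 = 1/499.
Need 2 × 0.3ⁿ ≤ 1/499, i.e. 0.3ⁿ ≤ 1/998.
0.3⁵ = 243/100000 is still above 1/998 but 0.3⁶ = 729/1000000 is at or below it, so n = 6.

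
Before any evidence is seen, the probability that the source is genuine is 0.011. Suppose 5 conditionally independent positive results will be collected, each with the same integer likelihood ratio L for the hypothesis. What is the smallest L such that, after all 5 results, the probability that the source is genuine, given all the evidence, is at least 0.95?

Prior odds = 0.011/0.989 = 11/989.
Target odds = 0.95/0.05 = 19.
Need L⁵ ≥ 19 ÷ (11/989) = 18791/11.
4⁵ = 1024 < 18791/11 ≤ 3125 = 5⁵, so L = 5.

5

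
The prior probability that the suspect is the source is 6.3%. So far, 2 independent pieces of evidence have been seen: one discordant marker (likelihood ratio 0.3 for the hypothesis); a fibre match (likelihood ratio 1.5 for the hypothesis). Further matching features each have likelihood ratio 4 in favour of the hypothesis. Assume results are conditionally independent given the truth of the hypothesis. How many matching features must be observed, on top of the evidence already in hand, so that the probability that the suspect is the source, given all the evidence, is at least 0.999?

8

Prior odds = 0.063/0.937 = 63/937.
Combined Bayes factor of the evidence already in hand = 0.3 × 1.5 = 0.45.
Odds after that evidence = (63/937) × 0.45 = 567/18740.
Target odds = 0.999/0.001 = 999.
Need 4ⁿ ≥ 999 ÷ (567/18740) = 693380/21.
4⁷ = 16384 falls short of 693380/21 but 4⁸ = 65536 reaches it, so n = 8.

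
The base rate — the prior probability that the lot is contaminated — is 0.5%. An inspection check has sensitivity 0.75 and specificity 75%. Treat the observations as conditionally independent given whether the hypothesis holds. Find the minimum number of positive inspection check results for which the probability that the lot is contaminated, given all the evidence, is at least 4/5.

Prior odds: 0.005 ÷ 0.995 = 1/199.
False-positive rate = 1 − 0.75 = 0.25; likelihood ratio of a positive = 0.75/0.25 = 3.
Target posterior odds = 0.8/0.2 = 4.
Need (1/199) × 3ⁿ ≥ 4, i.e. 3ⁿ ≥ 796.
3⁶ = 729 falls short of 796 but 3⁷ = 2187 reaches it, so n = 7.

7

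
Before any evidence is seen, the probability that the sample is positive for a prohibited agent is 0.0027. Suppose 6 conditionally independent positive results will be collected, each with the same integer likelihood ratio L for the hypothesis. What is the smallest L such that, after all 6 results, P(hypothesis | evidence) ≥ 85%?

Prior odds = 0.0027/0.9973 = 27/9973.
Target odds = 0.85/0.15 = 17/3.
Need L⁶ ≥ 17/3 ÷ (27/9973) = 169541/81.
3⁶ = 729 < 169541/81 ≤ 4096 = 4⁶, so L = 4.

4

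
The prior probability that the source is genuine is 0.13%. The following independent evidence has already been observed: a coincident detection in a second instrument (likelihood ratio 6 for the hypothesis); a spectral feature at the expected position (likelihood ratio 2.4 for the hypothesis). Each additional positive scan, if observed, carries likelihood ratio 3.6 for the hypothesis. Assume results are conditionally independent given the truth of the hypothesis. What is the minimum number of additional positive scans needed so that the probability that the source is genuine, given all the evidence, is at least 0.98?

7

Prior odds = 0.0013/0.9987 = 13/9987.
Combined Bayes factor of the evidence already in hand = 6 × 2.4 = 14.4.
Odds after that evidence = (13/9987) × 14.4 = 312/16645.
Target odds = 0.98/0.02 = 49.
Need 3.6ⁿ ≥ 49 ÷ (312/16645) = 815605/312.
3.6⁶ = 34012224/15625 falls short of 815605/312 but 3.6⁷ = 612220032/78125 reaches it, so n = 7.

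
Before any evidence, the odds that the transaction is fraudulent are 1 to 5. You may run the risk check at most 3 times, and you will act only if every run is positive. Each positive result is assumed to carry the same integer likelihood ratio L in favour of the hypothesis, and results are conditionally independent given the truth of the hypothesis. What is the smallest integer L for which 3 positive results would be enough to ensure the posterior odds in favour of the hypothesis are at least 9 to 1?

Prior odds = 0.2.
Target odds = 9.
Need L³ ≥ 9 ÷ 0.2 = 45.
3³ = 27 < 45 ≤ 64 = 4³, so L = 4.

4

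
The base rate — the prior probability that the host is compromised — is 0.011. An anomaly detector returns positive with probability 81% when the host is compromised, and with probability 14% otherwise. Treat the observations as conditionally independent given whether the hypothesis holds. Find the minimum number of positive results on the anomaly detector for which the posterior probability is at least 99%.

6

Prior odds: 0.011 ÷ 0.989 = 11/989.
Likelihood ratio of a positive result = 0.81/0.14 = 81/14.
Target odds: 0.99 ÷ 0.01 = 99.
Require (81/14)ⁿ ≥ 99 ÷ (11/989) = 8901.
(81/14)⁵ ≈6483.13 falls short of 8901 but (81/14)⁶ ≈37509.6 reaches it, so n = 6.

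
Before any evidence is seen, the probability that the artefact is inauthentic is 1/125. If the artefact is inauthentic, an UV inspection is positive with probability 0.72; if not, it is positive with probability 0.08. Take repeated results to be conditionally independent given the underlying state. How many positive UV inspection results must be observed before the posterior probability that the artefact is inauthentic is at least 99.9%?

Prior odds = 0.008/0.992 = 1/124.
Likelihood ratio of a positive = 0.72/0.08 = 9.
Target odds: 0.999 ÷ 0.001 = 999.
Need (1/124) × 9ⁿ ≥ 999, i.e. 9ⁿ ≥ 123876.
9⁵ = 59049 falls short of 123876 but 9⁶ = 531441 reaches it, so n = 6.

6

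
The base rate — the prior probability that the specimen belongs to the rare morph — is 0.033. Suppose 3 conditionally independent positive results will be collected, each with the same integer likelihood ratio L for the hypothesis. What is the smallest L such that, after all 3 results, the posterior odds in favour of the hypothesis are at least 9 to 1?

7

Prior odds = 0.033/0.967 = 33/967.
Target odds = 9.
Need L³ ≥ 9 ÷ (33/967) = 2901/11.
6³ = 216 < 2901/11 ≤ 343 = 7³, so L = 7.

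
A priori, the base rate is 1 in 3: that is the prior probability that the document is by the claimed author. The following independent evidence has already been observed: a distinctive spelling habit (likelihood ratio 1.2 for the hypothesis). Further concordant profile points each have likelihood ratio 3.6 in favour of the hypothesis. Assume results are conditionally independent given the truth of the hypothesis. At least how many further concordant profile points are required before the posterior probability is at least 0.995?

5

Prior odds = (1/3)/(2/3) = 0.5.
Bayes factor of the evidence already in hand = 1.2.
Odds after that evidence = 0.5 × 1.2 = 0.6.
Target odds = 0.995/0.005 = 199.
Need 3.6ⁿ ≥ 199 ÷ 0.6 = 995/3.
3.6⁴ = 167.9616 falls short of 995/3 but 3.6⁵ = 604.66176 reaches it, so n = 5.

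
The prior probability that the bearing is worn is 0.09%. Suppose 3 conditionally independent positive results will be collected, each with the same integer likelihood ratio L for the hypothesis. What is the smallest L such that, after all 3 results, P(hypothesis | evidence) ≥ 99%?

Prior odds = 0.0009/0.9991 = 9/9991.
Target odds = 0.99/0.01 = 99.
Need L³ ≥ 99 ÷ (9/9991) = 109901.
47³ = 103823 < 109901 ≤ 110592 = 48³, so L = 48.

48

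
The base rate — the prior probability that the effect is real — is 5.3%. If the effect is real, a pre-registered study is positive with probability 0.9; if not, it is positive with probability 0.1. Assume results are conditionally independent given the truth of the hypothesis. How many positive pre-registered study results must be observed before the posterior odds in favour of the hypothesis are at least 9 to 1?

3

Prior odds: 0.053 ÷ 0.947 = 53/947.
Likelihood ratio of a positive = 0.9/0.1 = 9.
Target odds = 9.
Require 9ⁿ ≥ 9 ÷ (53/947) = 8523/53.
9² = 81 falls short of 8523/53 but 9³ = 729 reaches it, so n = 3.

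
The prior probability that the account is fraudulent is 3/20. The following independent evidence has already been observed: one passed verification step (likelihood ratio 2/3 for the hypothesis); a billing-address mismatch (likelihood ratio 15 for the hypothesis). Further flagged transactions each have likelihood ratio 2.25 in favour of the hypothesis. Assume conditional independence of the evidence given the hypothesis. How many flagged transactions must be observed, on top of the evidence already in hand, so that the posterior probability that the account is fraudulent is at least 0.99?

Prior odds = 0.15/0.85 = 3/17.
Combined Bayes factor of the evidence already in hand = (2/3) × 15 = 10.
Odds after that evidence = (3/17) × 10 = 30/17.
Target odds = 0.99/0.01 = 99.
Need 2.25ⁿ ≥ 99 ÷ (30/17) = 56.1.
2.25⁴ = 25.62890625 falls short of 56.1 but 2.25⁵ = 59049/1024 reaches it, so n = 5.

5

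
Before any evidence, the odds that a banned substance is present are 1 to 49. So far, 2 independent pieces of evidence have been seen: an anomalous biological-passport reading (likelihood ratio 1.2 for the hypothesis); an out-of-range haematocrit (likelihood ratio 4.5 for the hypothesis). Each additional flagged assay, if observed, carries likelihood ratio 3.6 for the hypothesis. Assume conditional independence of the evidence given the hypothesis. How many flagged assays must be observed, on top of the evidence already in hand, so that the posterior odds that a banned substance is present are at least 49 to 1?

Prior odds = 1/49.
Combined Bayes factor of the evidence already in hand = 1.2 × 4.5 = 5.4.
Odds after that evidence = (1/49) × 5.4 = 27/245.
Target odds = 49.
Need 3.6ⁿ ≥ 49 ÷ (27/245) = 12005/27.
3.6⁴ = 167.9616 falls short of 12005/27 but 3.6⁵ = 604.66176 reaches it, so n = 5.

5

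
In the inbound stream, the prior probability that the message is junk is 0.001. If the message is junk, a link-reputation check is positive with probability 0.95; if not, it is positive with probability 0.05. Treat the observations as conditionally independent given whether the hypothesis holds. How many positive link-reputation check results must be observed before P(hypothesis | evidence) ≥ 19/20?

4

Prior odds: 0.001 ÷ 0.999 = 1/999.
Likelihood ratio of a positive = 0.95/0.05 = 19.
Target posterior odds = 0.95/0.05 = 19.
Need (1/999) × 19ⁿ ≥ 19, i.e. 19ⁿ ≥ 18981.
19³ = 6859 falls short of 18981 but 19⁴ = 130321 reaches it, so n = 4.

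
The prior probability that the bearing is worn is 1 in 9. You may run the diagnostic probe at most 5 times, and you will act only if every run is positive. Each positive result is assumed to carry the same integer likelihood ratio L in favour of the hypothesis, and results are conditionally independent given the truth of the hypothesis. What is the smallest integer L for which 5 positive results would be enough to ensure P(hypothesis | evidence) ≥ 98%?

4

Prior odds = (1/9)/(8/9) = 0.125.
Target odds = 0.98/0.02 = 49.
Need L⁵ ≥ 49 ÷ 0.125 = 392.
3⁵ = 243 < 392 ≤ 1024 = 4⁵, so L = 4.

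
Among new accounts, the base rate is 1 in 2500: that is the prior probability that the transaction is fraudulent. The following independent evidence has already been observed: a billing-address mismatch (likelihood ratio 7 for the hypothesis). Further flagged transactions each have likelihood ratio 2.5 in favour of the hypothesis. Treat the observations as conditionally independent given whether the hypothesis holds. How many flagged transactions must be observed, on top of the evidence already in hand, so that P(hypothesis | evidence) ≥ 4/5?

8

Prior odds = 0.0004/0.9996 = 1/2499.
Bayes factor of the evidence already in hand = 7.
Odds after that evidence = (1/2499) × 7 = 1/357.
Target odds = 0.8/0.2 = 4.
Need 2.5ⁿ ≥ 4 ÷ (1/357) = 1428.
2.5⁷ = 610.3515625 falls short of 1428 but 2.5⁸ = 390625/256 reaches it, so n = 8.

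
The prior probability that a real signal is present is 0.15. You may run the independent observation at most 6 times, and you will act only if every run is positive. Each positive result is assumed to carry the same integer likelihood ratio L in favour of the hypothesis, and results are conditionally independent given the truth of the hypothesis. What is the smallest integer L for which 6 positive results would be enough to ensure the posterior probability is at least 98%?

Prior odds = 0.15/0.85 = 3/17.
Target odds = 0.98/0.02 = 49.
Need L⁶ ≥ 49 ÷ (3/17) = 833/3.
2⁶ = 64 < 833/3 ≤ 729 = 3⁶, so L = 3.

3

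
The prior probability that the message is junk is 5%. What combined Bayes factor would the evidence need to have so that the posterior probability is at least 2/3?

38

Prior odds = 0.05/0.95 = 1/19.
Target odds = (2/3)/(1/3) = 2.
Required Bayes factor = 2 ÷ (1/19) = 38.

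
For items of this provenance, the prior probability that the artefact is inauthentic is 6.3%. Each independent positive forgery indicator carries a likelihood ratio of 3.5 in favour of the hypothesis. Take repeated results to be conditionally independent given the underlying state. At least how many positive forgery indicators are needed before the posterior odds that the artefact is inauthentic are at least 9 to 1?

4

Prior odds = 0.063/0.937 = 63/937.
Likelihood ratio per positive forgery indicator = 3.5.
Target odds = 9.
Need (63/937) × 3.5ⁿ ≥ 9, i.e. 3.5ⁿ ≥ 937/7.
3.5³ = 42.875 falls short of 937/7 but 3.5⁴ = 150.0625 reaches it, so n = 4.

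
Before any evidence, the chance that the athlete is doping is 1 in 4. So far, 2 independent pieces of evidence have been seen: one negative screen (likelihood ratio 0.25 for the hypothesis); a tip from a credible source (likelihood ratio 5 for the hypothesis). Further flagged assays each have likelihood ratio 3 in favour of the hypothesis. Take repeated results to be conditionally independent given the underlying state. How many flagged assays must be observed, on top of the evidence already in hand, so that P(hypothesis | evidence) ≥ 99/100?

Prior odds = 0.25/0.75 = 1/3.
Combined Bayes factor of the evidence already in hand = 0.25 × 5 = 1.25.
Odds after that evidence = (1/3) × 1.25 = 5/12.
Target odds = 0.99/0.01 = 99.
Need 3ⁿ ≥ 99 ÷ (5/12) = 237.6.
3⁴ = 81 falls short of 237.6 but 3⁵ = 243 reaches it, so n = 5.

5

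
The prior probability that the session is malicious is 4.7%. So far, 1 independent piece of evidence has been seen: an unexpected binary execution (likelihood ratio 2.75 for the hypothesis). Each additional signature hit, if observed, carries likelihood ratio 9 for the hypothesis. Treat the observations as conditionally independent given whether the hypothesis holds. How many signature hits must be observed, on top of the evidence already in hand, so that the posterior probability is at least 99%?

4

Prior odds = 0.047/0.953 = 47/953.
Bayes factor of the evidence already in hand = 2.75.
Odds after that evidence = (47/953) × 2.75 = 517/3812.
Target odds = 0.99/0.01 = 99.
Need 9ⁿ ≥ 99 ÷ (517/3812) = 34308/47.
9³ = 729 falls short of 34308/47 but 9⁴ = 6561 reaches it, so n = 4.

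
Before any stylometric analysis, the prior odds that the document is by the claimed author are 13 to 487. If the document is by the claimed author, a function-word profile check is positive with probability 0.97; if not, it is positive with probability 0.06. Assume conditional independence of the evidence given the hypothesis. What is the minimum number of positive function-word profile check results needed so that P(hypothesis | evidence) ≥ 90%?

3

Prior odds = 13/487.
Likelihood ratio of a positive = 0.97/0.06 = 97/6.
Target odds: 0.9 ÷ 0.1 = 9.
Require (97/6)ⁿ ≥ 9 ÷ (13/487) = 4383/13.
(97/6)² = 9409/36 falls short of 4383/13 but (97/6)³ = 912673/216 reaches it, so n = 3.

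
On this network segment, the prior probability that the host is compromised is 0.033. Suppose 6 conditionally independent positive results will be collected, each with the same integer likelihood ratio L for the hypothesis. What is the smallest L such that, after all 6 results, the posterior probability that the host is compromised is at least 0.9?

3

Prior odds = 0.033/0.967 = 33/967.
Target odds = 0.9/0.1 = 9.
Need L⁶ ≥ 9 ÷ (33/967) = 2901/11.
2⁶ = 64 < 2901/11 ≤ 729 = 3⁶, so L = 3.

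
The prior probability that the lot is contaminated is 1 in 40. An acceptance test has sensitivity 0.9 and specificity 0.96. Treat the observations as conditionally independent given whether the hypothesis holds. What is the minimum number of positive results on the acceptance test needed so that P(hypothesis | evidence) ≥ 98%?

3

Prior odds: 0.025 ÷ 0.975 = 1/39.
False-positive rate = 1 − 0.96 = 0.04; likelihood ratio of a positive = 0.9/0.04 = 22.5.
Target posterior odds = 0.98/0.02 = 49.
Need (1/39) × 22.5ⁿ ≥ 49, i.e. 22.5ⁿ ≥ 1911.
22.5² = 506.25 falls short of 1911 but 22.5³ = 11390.625 reaches it, so n = 3.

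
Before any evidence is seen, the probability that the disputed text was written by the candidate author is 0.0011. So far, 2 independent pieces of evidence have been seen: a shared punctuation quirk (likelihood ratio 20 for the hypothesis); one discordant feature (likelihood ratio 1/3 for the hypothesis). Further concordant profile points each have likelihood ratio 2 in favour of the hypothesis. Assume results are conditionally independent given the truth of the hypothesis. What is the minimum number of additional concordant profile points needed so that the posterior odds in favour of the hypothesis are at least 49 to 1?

13

Prior odds = 0.0011/0.9989 = 11/9989.
Combined Bayes factor of the evidence already in hand = 20 × (1/3) = 20/3.
Odds after that evidence = (11/9989) × 20/3 = 220/29967.
Target odds = 49.
Need 2ⁿ ≥ 49 ÷ (220/29967) = 1468383/220.
2¹² = 4096 falls short of 1468383/220 but 2¹³ = 8192 reaches it, so n = 13.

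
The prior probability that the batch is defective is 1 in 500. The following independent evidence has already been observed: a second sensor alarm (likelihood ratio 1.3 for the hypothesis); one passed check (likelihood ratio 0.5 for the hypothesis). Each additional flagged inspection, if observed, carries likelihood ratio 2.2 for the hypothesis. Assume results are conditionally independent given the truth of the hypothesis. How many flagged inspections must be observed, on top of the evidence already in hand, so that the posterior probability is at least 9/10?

12

Prior odds = 0.002/0.998 = 1/499.
Combined Bayes factor of the evidence already in hand = 1.3 × 0.5 = 0.65.
Odds after that evidence = (1/499) × 0.65 = 13/9980.
Target odds = 0.9/0.1 = 9.
Need 2.2ⁿ ≥ 9 ÷ (13/9980) = 89820/13.
2.2¹¹ ≈5843.18 falls short of 89820/13 but 2.2¹² ≈12855 reaches it, so n = 12.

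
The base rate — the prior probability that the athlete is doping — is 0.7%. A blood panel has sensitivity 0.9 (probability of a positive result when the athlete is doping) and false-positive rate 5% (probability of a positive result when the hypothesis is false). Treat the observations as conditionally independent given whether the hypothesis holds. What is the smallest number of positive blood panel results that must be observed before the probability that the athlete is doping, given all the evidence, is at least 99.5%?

Prior odds = 0.007/0.993 = 7/993.
Likelihood ratio of a positive result = 0.9/0.05 = 18.
Target posterior odds = 0.995/0.005 = 199.
Require 18ⁿ ≥ 199 ÷ (7/993) = 197607/7.
18³ = 5832 falls short of 197607/7 but 18⁴ = 104976 reaches it, so n = 4.

4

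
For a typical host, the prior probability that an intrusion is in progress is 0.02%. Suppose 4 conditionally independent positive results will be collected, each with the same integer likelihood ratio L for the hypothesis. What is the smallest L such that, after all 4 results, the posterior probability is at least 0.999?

48

Prior odds = 0.0002/0.9998 = 1/4999.
Target odds = 0.999/0.001 = 999.
Need L⁴ ≥ 999 ÷ (1/4999) = 4994001.
47⁴ = 4879681 < 4994001 ≤ 5308416 = 48⁴, so L = 48.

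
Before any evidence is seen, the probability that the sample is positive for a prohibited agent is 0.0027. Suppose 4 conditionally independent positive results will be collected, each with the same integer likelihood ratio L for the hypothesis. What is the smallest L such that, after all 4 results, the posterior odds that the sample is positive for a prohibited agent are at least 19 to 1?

Prior odds = 0.0027/0.9973 = 27/9973.
Target odds = 19.
Need L⁴ ≥ 19 ÷ (27/9973) = 189487/27.
9⁴ = 6561 < 189487/27 ≤ 10000 = 10⁴, so L = 10.

10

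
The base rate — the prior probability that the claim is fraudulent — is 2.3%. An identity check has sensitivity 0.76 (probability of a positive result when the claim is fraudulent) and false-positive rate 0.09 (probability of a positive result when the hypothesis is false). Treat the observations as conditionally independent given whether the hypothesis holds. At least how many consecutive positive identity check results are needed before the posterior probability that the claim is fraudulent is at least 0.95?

Prior odds: 0.023 ÷ 0.977 = 23/977.
Likelihood ratio of a positive result = 0.76/0.09 = 76/9.
Target odds: 0.95 ÷ 0.05 = 19.
Require (76/9)ⁿ ≥ 19 ÷ (23/977) = 18563/23.
(76/9)³ = 438976/729 falls short of 18563/23 but (76/9)⁴ = 33362176/6561 reaches it, so n = 4.

4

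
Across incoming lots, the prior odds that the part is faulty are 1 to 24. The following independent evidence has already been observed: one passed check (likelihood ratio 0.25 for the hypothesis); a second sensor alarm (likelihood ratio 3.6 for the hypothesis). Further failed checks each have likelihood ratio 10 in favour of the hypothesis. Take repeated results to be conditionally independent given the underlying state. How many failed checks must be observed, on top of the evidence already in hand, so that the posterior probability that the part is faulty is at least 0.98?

4

Prior odds = 1/24.
Combined Bayes factor of the evidence already in hand = 0.25 × 3.6 = 0.9.
Odds after that evidence = (1/24) × 0.9 = 0.0375.
Target odds = 0.98/0.02 = 49.
Need 10ⁿ ≥ 49 ÷ 0.0375 = 3920/3.
10³ = 1000 falls short of 3920/3 but 10⁴ = 10000 reaches it, so n = 4.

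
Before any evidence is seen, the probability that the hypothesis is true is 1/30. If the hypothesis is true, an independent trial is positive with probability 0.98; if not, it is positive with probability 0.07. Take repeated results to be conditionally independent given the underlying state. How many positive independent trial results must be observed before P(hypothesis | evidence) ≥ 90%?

3

Prior odds = (1/30)/(29/30) = 1/29.
Likelihood ratio of a positive = 0.98/0.07 = 14.
Target odds: 0.9 ÷ 0.1 = 9.
Require 14ⁿ ≥ 9 ÷ (1/29) = 261.
14² = 196 falls short of 261 but 14³ = 2744 reaches it, so n = 3.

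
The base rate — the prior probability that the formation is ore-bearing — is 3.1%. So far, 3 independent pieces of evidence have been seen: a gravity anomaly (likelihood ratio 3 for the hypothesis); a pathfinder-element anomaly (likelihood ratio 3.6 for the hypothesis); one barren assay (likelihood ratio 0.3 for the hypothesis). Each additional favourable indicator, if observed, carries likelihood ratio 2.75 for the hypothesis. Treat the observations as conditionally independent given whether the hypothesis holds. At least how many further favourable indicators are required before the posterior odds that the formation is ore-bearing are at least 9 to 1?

Prior odds = 0.031/0.969 = 31/969.
Combined Bayes factor of the evidence already in hand = 3 × 3.6 × 0.3 = 3.24.
Odds after that evidence = (31/969) × 3.24 = 837/8075.
Target odds = 9.
Need 2.75ⁿ ≥ 9 ÷ (837/8075) = 8075/93.
2.75⁴ = 57.19140625 falls short of 8075/93 but 2.75⁵ = 161051/1024 reaches it, so n = 5.

5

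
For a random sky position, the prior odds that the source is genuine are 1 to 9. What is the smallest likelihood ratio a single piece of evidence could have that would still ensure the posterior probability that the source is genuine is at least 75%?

27

Prior odds = 1/9.
Target odds = 0.75/0.25 = 3.
Required Bayes factor = 3 ÷ (1/9) = 27.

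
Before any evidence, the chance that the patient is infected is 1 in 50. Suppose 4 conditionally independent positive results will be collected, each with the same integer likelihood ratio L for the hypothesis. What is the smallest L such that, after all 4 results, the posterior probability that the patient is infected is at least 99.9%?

Prior odds = 0.02/0.98 = 1/49.
Target odds = 0.999/0.001 = 999.
Need L⁴ ≥ 999 ÷ (1/49) = 48951.
14⁴ = 38416 < 48951 ≤ 50625 = 15⁴, so L = 15.

15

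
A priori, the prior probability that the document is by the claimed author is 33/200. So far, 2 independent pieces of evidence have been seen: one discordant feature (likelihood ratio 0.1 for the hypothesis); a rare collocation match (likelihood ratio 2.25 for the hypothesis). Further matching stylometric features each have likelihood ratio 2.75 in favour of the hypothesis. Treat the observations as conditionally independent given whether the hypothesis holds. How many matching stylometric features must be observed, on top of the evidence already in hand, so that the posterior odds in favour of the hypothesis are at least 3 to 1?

Prior odds = 0.165/0.835 = 33/167.
Combined Bayes factor of the evidence already in hand = 0.1 × 2.25 = 0.225.
Odds after that evidence = (33/167) × 0.225 = 297/6680.
Target odds = 3.
Need 2.75ⁿ ≥ 3 ÷ (297/6680) = 6680/99.
2.75⁴ = 57.19140625 falls short of 6680/99 but 2.75⁵ = 161051/1024 reaches it, so n = 5.

5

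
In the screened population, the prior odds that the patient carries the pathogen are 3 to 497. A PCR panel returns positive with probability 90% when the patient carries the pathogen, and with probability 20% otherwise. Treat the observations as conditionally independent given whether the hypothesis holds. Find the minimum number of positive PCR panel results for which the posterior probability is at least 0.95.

Prior odds = 3/497.
Likelihood ratio of a positive result = 0.9/0.2 = 4.5.
Target odds: 0.95 ÷ 0.05 = 19.
Need (3/497) × 4.5ⁿ ≥ 19, i.e. 4.5ⁿ ≥ 9443/3.
4.5⁵ = 1845.28125 falls short of 9443/3 but 4.5⁶ = 8303.765625 reaches it, so n = 6.

6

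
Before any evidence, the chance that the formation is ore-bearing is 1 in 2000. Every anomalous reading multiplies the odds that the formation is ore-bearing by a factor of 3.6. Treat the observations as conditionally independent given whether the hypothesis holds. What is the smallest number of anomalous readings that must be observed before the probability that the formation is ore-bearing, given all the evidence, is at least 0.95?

Prior odds = 0.0005/0.9995 = 1/1999.
Likelihood ratio per anomalous reading = 3.6.
Target odds: 0.95 ÷ 0.05 = 19.
Require 3.6ⁿ ≥ 19 ÷ (1/1999) = 37981.
3.6⁸ ≈28211.1 falls short of 37981 but 3.6⁹ ≈101560 reaches it, so n = 9.

9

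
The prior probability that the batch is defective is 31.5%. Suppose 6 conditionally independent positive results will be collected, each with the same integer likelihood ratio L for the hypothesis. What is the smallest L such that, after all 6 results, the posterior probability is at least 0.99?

Prior odds = 0.315/0.685 = 63/137.
Target odds = 0.99/0.01 = 99.
Need L⁶ ≥ 99 ÷ (63/137) = 1507/7.
2⁶ = 64 < 1507/7 ≤ 729 = 3⁶, so L = 3.

3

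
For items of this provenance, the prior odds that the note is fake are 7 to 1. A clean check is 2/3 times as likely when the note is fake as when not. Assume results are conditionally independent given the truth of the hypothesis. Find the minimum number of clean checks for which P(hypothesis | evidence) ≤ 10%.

11

Prior odds = 7.
Likelihood ratio per clean check = 2/3.
Target posterior odds = 0.1/0.9 = 1/9.
Need 7 × (2/3)ⁿ ≤ 1/9, i.e. (2/3)ⁿ ≤ 1/63.
(2/3)¹⁰ = 1024/59049 is still above 1/63 but (2/3)¹¹ = 2048/177147 is at or below it, so n = 11.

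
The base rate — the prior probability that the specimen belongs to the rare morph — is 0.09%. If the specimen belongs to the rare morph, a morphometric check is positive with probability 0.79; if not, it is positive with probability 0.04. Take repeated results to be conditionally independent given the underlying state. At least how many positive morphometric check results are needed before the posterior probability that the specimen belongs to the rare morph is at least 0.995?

5

Prior odds: 0.0009 ÷ 0.9991 = 9/9991.
Likelihood ratio of a positive = 0.79/0.04 = 19.75.
Target odds: 0.995 ÷ 0.005 = 199.
Need (9/9991) × 19.75ⁿ ≥ 199, i.e. 19.75ⁿ ≥ 1988209/9.
19.75⁴ = 38950081/256 falls short of 1988209/9 but 19.75⁵ ≈3.00494e+06 reaches it, so n = 5.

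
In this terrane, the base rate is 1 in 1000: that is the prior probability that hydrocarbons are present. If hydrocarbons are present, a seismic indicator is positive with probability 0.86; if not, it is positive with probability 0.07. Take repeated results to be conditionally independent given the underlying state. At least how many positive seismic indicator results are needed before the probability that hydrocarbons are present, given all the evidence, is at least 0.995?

Prior odds: 0.001 ÷ 0.999 = 1/999.
Likelihood ratio of a positive = 0.86/0.07 = 86/7.
Target odds: 0.995 ÷ 0.005 = 199.
Need (1/999) × (86/7)ⁿ ≥ 199, i.e. (86/7)ⁿ ≥ 198801.
(86/7)⁴ = 54700816/2401 falls short of 198801 but (86/7)⁵ ≈279899 reaches it, so n = 5.

5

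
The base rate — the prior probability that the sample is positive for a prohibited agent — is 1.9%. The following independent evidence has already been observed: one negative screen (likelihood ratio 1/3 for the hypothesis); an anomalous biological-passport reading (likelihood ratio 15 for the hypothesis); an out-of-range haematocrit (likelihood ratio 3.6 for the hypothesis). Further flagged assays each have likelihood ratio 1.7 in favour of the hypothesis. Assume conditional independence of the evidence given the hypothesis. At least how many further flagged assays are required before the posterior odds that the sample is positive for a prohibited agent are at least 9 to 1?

Prior odds = 0.019/0.981 = 19/981.
Combined Bayes factor of the evidence already in hand = (1/3) × 15 × 3.6 = 18.
Odds after that evidence = (19/981) × 18 = 38/109.
Target odds = 9.
Need 1.7ⁿ ≥ 9 ÷ (38/109) = 981/38.
1.7⁶ = 24137569/1000000 falls short of 981/38 but 1.7⁷ = 410338673/10000000 reaches it, so n = 7.

7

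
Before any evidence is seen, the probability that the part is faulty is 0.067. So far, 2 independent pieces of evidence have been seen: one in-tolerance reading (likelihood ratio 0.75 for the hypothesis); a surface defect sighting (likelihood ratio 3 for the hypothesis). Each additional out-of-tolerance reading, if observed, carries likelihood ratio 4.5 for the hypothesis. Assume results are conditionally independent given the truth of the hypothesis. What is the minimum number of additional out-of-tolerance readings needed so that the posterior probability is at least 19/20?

Prior odds = 0.067/0.933 = 67/933.
Combined Bayes factor of the evidence already in hand = 0.75 × 3 = 2.25.
Odds after that evidence = (67/933) × 2.25 = 201/1244.
Target odds = 0.95/0.05 = 19.
Need 4.5ⁿ ≥ 19 ÷ (201/1244) = 23636/201.
4.5³ = 91.125 falls short of 23636/201 but 4.5⁴ = 410.0625 reaches it, so n = 4.

4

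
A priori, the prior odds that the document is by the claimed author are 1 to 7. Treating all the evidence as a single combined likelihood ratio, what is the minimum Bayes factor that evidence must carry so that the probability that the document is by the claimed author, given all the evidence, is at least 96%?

168

Prior odds = 1/7.
Target odds = 0.96/0.04 = 24.
Required Bayes factor = 24 ÷ (1/7) = 168.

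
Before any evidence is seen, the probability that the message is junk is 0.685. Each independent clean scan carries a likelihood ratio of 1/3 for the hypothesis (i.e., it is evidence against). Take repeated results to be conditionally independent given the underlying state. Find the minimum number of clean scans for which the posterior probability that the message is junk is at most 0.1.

3

Prior odds = 0.685/0.315 = 137/63.
Likelihood ratio per clean scan = 1/3.
Target odds: 0.1 ÷ 0.9 = 1/9.
Need (137/63) × (1/3)ⁿ ≤ 1/9, i.e. (1/3)ⁿ ≤ 7/137.
(1/3)² = 1/9 is still above 7/137 but (1/3)³ = 1/27 is at or below it, so n = 3.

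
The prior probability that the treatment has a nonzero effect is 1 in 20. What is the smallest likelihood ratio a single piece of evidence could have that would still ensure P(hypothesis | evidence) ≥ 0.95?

Prior odds = 0.05/0.95 = 1/19.
Target odds = 0.95/0.05 = 19.
Required Bayes factor = 19 ÷ (1/19) = 361.

361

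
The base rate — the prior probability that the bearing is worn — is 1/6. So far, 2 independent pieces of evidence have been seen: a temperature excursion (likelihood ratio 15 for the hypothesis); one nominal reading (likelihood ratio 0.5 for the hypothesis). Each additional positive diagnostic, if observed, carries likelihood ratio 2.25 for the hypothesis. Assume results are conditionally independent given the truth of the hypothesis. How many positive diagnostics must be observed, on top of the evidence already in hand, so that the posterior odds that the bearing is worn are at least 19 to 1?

4

Prior odds = (1/6)/(5/6) = 0.2.
Combined Bayes factor of the evidence already in hand = 15 × 0.5 = 7.5.
Odds after that evidence = 0.2 × 7.5 = 1.5.
Target odds = 19.
Need 2.25ⁿ ≥ 19 ÷ 1.5 = 38/3.
2.25³ = 11.390625 falls short of 38/3 but 2.25⁴ = 25.62890625 reaches it, so n = 4.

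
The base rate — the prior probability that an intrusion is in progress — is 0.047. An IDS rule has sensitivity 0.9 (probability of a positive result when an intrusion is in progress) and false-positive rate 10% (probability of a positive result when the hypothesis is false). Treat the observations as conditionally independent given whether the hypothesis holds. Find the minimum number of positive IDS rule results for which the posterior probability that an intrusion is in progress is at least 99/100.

Prior odds = 0.047/0.953 = 47/953.
Likelihood ratio of a positive result = 0.9/0.1 = 9.
Target posterior odds = 0.99/0.01 = 99.
Need (47/953) × 9ⁿ ≥ 99, i.e. 9ⁿ ≥ 94347/47.
9³ = 729 falls short of 94347/47 but 9⁴ = 6561 reaches it, so n = 4.

4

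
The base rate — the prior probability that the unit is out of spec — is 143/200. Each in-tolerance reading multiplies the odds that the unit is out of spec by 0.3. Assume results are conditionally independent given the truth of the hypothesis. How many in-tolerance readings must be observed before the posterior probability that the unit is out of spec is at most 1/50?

4

Prior odds: 0.715 ÷ 0.285 = 143/57.
Likelihood ratio per in-tolerance reading = 0.3.
Target posterior odds = 0.02/0.98 = 1/49.
Need (143/57) × 0.3ⁿ ≤ 1/49, i.e. 0.3ⁿ ≤ 57/7007.
0.3³ = 0.027 is still above 57/7007 but 0.3⁴ = 0.0081 is at or below it, so n = 4.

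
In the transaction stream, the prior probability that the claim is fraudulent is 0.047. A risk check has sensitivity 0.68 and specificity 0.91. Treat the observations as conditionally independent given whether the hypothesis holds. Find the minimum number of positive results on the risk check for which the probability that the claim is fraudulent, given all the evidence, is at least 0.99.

4

Prior odds: 0.047 ÷ 0.953 = 47/953.
False-positive rate = 1 − 0.91 = 0.09; likelihood ratio of a positive = 0.68/0.09 = 68/9.
Target odds: 0.99 ÷ 0.01 = 99.
Require (68/9)ⁿ ≥ 99 ÷ (47/953) = 94347/47.
(68/9)³ = 314432/729 falls short of 94347/47 but (68/9)⁴ = 21381376/6561 reaches it, so n = 4.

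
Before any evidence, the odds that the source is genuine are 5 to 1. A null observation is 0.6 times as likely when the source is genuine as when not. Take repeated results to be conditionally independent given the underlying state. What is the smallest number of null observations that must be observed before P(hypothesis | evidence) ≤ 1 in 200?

Prior odds = 5.
Likelihood ratio per null observation = 0.6.
Target odds: 0.005 ÷ 0.995 = 1/199.
Need 5 × 0.6ⁿ ≤ 1/199, i.e. 0.6ⁿ ≤ 1/995.
0.6¹³ ≈0.00130607 is still above 1/995 but 0.6¹⁴ ≈0.000783642 is at or below it, so n = 14.

14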